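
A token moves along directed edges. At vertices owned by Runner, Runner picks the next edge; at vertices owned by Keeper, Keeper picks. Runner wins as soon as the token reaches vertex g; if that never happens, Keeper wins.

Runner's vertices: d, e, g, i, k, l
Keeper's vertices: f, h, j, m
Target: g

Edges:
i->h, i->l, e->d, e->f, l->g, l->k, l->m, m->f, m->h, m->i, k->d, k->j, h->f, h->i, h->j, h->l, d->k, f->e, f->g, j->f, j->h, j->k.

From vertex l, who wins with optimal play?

Runner

A0 = {g}
A1: add {l} — l (Runner) has l→g.
l ∈ A1, so Runner can force the target.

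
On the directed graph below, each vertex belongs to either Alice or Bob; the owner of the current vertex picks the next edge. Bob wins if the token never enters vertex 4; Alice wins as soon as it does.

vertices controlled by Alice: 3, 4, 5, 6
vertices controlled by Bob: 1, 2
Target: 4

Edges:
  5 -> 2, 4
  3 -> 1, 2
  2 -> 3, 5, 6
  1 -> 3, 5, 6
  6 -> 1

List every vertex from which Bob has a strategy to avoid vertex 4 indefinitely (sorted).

A0 = {4}
A1: add {5} — 5 (Alice) has 5→4.
A2 = A1; e.g. 1 (Bob) can still go to 3. Fixed point.
Alice's attractor = {4, 5}; Bob avoids the target exactly from the complement.

1, 2, 3, 6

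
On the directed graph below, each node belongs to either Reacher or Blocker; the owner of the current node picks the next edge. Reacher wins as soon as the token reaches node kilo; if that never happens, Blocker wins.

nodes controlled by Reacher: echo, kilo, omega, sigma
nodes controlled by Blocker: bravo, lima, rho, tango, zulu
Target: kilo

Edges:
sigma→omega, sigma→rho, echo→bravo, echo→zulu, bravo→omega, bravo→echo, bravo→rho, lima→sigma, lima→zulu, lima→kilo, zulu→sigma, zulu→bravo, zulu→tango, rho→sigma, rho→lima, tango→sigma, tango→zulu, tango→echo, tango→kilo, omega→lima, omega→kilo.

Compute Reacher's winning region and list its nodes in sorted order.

kilo, omega, sigma

A0 = {kilo}
A1: add {omega} — omega (Reacher) has omega→kilo.
A2: add {sigma} — sigma (Reacher) has sigma→omega.
A3 = A2; e.g. bravo (Blocker) can still go to echo. Fixed point.
Reacher's winning region = {kilo, omega, sigma}.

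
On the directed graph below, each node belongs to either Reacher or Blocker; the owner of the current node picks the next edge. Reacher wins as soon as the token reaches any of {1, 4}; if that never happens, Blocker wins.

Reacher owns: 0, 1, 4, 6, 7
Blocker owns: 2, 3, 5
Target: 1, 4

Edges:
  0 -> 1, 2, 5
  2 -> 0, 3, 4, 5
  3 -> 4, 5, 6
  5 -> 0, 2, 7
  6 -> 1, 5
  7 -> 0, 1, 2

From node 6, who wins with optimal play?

A0 = {1, 4}
A1: add {0, 6, 7} — 0 (Reacher) has 0→1; 6 (Reacher) has 6→1; 7 (Reacher) has 7→1.
A2 = A1; e.g. 2 (Blocker) can still go to 3. Fixed point.
6 ∈ A1, so Reacher can force the target.

Reacher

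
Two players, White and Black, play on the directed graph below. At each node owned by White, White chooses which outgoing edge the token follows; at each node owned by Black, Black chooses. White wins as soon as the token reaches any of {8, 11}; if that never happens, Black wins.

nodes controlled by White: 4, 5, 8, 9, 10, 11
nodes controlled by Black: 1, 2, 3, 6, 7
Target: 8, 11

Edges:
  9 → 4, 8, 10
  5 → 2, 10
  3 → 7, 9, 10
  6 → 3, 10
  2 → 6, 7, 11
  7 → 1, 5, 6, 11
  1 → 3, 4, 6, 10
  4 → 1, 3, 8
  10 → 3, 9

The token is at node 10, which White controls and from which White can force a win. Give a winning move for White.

A0 = {8, 11}
A1: add {4, 9} — 4 (White) has 4→8; 9 (White) has 9→8.
A2: add {10} — 10 (White) has 10→9.
A3: add {5} — 5 (White) has 5→10.
A4 = A3; e.g. 1 (Black) can still go to 3. Fixed point.
From 10, successor 9 is in the attractor (rank 1); the other successor 3 is not.

9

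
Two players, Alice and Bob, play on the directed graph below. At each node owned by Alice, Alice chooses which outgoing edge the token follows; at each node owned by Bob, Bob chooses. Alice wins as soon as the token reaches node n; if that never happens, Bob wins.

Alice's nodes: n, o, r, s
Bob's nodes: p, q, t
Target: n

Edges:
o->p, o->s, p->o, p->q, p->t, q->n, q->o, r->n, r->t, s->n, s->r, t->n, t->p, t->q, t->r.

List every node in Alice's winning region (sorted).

n, o, q, r, s

A0 = {n}
A1: add {r, s} — r (Alice) has r→n; s (Alice) has s→n.
A2: add {o} — o (Alice) has o→s.
A3: add {q} — q (Bob): all of {n, o} already in.
A4 = A3; e.g. p (Bob) can still go to t. Fixed point.
Alice's winning region = {n, o, q, r, s}.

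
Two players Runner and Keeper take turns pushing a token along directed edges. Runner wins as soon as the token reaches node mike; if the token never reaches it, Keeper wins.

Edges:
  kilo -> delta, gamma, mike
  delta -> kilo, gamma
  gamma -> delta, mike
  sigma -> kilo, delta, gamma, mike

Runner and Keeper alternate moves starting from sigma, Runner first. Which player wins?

Runner

Track states (vertex, player-to-move).
A0 = {(mike,Runner), (mike,Keeper)}
A1: add {(kilo,Runner), (gamma,Runner), (sigma,Runner)}.
(sigma,Runner) ∈ A1 ⇒ Runner forces the target.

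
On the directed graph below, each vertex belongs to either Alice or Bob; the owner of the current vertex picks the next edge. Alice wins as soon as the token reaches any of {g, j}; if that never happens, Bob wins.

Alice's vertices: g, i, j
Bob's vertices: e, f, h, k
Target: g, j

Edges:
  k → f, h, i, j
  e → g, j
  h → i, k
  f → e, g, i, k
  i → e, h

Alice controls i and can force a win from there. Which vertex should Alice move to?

A0 = {g, j}
A1: add {e} — e (Bob): all of {g, j} already in.
A2: add {i} — i (Alice) has i→e.
A3 = A2; e.g. f (Bob) can still go to k. Fixed point.
From i, successor e is in the attractor (rank 1); the other successor h is not.

e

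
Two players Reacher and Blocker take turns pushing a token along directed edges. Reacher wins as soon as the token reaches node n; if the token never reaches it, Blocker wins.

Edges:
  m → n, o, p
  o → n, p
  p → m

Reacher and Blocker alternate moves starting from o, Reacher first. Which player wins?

Track states (vertex, player-to-move).
A0 = {(n,Reacher), (n,Blocker)}
A1: add {(m,Reacher), (o,Reacher)}.
(o,Reacher) ∈ A1 ⇒ Reacher forces the target.

Reacher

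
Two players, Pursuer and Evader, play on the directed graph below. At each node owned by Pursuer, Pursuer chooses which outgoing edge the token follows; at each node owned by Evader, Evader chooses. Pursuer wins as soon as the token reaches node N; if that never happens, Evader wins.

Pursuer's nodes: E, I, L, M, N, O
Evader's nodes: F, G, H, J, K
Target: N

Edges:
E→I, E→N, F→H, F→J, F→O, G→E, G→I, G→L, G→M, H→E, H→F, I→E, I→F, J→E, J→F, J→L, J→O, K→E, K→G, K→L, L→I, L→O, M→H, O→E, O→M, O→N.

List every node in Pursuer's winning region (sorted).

A0 = {N}
A1: add {E, O} — E (Pursuer) has E→N; O (Pursuer) has O→N.
A2: add {I, L} — I (Pursuer) has I→E; L (Pursuer) has L→O.
A3 = A2; e.g. F (Evader) can still go to H. Fixed point.
Pursuer's winning region = {E, I, L, N, O}.

E, I, L, N, O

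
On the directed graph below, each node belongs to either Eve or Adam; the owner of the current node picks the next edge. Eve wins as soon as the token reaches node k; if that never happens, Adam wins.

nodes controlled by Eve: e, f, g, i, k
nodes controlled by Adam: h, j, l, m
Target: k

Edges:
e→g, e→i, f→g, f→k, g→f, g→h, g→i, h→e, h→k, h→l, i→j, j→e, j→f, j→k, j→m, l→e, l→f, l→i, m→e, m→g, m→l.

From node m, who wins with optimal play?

Adam

A0 = {k}
A1: add {f} — f (Eve) has f→k.
A2: add {g} — g (Eve) has g→f.
A3: add {e} — e (Eve) has e→g.
A4 = A3; e.g. h (Adam) can still go to l. Fixed point.
m never enters the attractor, so Adam can avoid the target forever.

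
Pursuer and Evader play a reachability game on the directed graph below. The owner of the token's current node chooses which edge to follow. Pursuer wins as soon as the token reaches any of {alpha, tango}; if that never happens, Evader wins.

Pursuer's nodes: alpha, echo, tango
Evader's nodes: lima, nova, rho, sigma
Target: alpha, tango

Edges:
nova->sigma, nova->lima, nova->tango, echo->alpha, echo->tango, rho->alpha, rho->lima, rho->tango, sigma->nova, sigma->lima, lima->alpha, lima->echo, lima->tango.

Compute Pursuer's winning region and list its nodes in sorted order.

A0 = {alpha, tango}
A1: add {echo} — echo (Pursuer) has echo→alpha.
A2: add {lima} — lima (Evader): all of {alpha, echo, tango} already in.
A3: add {rho} — rho (Evader): all of {alpha, lima, tango} already in.
A4 = A3; e.g. nova (Evader) can still go to sigma. Fixed point.
Pursuer's winning region = {alpha, echo, lima, rho, tango}.

alpha, echo, lima, rho, tango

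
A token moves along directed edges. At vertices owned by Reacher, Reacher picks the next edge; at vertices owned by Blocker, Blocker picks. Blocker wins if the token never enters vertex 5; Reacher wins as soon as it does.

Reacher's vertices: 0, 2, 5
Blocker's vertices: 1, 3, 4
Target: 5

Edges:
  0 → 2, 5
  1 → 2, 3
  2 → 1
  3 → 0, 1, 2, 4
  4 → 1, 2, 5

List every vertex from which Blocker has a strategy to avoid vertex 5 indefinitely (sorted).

1, 2, 3, 4

A0 = {5}
A1: add {0} — 0 (Reacher) has 0→5.
A2 = A1; e.g. 1 (Blocker) can still go to 2. Fixed point.
Reacher's attractor = {0, 5}; Blocker avoids the target exactly from the complement.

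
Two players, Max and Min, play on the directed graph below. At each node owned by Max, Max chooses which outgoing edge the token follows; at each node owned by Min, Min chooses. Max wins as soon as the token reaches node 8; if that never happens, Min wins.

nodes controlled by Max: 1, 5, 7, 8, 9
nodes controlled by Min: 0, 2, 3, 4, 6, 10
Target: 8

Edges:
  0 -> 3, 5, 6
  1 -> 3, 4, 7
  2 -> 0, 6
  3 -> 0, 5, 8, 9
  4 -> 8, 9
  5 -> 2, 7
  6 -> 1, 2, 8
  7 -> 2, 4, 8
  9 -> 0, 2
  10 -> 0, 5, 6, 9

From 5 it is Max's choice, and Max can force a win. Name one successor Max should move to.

7

A0 = {8}
A1: add {7} — 7 (Max) has 7→8.
A2: add {1, 5} — 1 (Max) has 1→7; 5 (Max) has 5→7.
A3 = A2; e.g. 0 (Min) can still go to 3. Fixed point.
From 5, successor 7 is in the attractor (rank 1); the other successor 2 is not.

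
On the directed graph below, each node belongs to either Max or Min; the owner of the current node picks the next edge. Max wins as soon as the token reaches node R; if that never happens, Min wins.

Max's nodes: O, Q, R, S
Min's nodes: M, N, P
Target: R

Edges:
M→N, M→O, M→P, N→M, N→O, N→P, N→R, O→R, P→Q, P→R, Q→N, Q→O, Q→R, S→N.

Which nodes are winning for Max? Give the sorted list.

A0 = {R}
A1: add {O, Q} — O (Max) has O→R; Q (Max) has Q→R.
A2: add {P} — P (Min): all of {Q, R} already in.
A3 = A2; e.g. M (Min) can still go to N. Fixed point.
Max's winning region = {O, P, Q, R}.

O, P, Q, R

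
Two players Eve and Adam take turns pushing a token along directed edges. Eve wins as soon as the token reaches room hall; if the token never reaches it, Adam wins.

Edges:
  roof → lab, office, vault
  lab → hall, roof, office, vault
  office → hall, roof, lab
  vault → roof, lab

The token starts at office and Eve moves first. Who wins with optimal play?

Eve

Track states (vertex, player-to-move).
A0 = {(hall,Eve), (hall,Adam)}
A1: add {(lab,Eve), (office,Eve)}.
(office,Eve) ∈ A1 ⇒ Eve forces the target.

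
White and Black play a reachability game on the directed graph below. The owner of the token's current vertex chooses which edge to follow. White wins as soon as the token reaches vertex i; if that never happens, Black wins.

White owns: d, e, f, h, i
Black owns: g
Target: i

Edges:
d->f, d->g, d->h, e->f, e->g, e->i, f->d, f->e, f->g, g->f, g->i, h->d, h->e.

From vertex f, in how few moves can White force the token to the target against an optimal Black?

2

A0 = {i}
A1: add {e} — e (White) has e→i.
A2: add {f, h} — f (White) has f→e; h (White) has h→e.
f enters the attractor at level 2, so White can force the target in 2 moves from there.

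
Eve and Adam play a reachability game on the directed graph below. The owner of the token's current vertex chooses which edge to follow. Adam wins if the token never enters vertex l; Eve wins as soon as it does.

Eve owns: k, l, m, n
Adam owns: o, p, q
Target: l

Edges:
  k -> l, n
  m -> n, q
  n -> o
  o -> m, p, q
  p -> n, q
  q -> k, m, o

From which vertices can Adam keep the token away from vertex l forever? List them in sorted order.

A0 = {l}
A1: add {k} — k (Eve) has k→l.
A2 = A1; e.g. m (Eve) has no edge into A1. Fixed point.
Eve's attractor = {k, l}; Adam avoids the target exactly from the complement.

m, n, o, p, q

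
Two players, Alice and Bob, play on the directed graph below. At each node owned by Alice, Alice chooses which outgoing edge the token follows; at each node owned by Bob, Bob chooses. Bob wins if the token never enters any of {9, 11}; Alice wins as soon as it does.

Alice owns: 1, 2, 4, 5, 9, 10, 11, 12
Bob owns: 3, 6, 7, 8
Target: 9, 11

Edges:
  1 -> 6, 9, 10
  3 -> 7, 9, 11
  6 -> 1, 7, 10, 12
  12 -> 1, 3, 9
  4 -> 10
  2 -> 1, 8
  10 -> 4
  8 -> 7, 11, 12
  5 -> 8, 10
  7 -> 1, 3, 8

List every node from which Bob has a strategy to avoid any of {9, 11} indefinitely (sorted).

A0 = {9, 11}
A1: add {1, 12} — 1 (Alice) has 1→9; 12 (Alice) has 12→9.
A2: add {2} — 2 (Alice) has 2→1.
A3 = A2; e.g. 3 (Bob) can still go to 7. Fixed point.
Alice's attractor = {1, 2, 9, 11, 12}; Bob avoids the target exactly from the complement.

3, 4, 5, 6, 7, 8, 10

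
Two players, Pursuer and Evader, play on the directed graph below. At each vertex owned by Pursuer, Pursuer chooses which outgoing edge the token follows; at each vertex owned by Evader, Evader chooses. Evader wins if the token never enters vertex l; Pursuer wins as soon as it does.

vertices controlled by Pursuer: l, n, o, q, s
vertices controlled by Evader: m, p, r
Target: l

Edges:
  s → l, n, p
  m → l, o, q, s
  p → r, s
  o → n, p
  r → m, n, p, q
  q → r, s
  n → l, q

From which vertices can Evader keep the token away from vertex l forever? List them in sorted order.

A0 = {l}
A1: add {n, s} — n (Pursuer) has n→l; s (Pursuer) has s→l.
A2: add {o, q} — o (Pursuer) has o→n; q (Pursuer) has q→s.
A3: add {m} — m (Evader): all of {l, o, q, s} already in.
A4 = A3; e.g. p (Evader) can still go to r. Fixed point.
Pursuer's attractor = {l, m, n, o, q, s}; Evader avoids the target exactly from the complement.

p, r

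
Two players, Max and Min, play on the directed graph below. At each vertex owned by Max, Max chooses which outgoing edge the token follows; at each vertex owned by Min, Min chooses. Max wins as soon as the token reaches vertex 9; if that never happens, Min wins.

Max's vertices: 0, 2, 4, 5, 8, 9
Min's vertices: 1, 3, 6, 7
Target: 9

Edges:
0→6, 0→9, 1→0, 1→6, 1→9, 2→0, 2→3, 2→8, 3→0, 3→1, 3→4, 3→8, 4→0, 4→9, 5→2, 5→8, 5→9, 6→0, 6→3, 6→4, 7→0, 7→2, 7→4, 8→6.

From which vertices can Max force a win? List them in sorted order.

0, 2, 4, 5, 7, 9

A0 = {9}
A1: add {0, 4, 5} — 0 (Max) has 0→9; 4 (Max) has 4→9; 5 (Max) has 5→9.
A2: add {2} — 2 (Max) has 2→0.
A3: add {7} — 7 (Min): all of {0, 2, 4} already in.
A4 = A3; e.g. 1 (Min) can still go to 6. Fixed point.
Max's winning region = {0, 2, 4, 5, 7, 9}.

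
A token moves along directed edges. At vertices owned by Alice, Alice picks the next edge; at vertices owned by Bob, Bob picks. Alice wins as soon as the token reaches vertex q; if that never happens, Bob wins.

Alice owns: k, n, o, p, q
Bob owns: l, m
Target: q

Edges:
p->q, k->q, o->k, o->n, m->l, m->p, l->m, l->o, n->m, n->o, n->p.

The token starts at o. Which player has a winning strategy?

A0 = {q}
A1: add {k, p} — k (Alice) has k→q; p (Alice) has p→q.
A2: add {n, o} — n (Alice) has n→p; o (Alice) has o→k.
A3 = A2; e.g. l (Bob) can still go to m. Fixed point.
o ∈ A2, so Alice can force the target.

Alice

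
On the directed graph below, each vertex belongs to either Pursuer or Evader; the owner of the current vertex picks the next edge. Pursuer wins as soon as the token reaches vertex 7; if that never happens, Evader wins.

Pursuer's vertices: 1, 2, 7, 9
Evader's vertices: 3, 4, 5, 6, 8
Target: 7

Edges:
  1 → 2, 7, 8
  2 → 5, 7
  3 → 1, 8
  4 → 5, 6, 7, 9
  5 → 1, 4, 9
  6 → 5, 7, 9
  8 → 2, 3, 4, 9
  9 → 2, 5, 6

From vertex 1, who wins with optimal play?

Pursuer

A0 = {7}
A1: add {1, 2} — 1 (Pursuer) has 1→7; 2 (Pursuer) has 2→7.
1 ∈ A1, so Pursuer can force the target.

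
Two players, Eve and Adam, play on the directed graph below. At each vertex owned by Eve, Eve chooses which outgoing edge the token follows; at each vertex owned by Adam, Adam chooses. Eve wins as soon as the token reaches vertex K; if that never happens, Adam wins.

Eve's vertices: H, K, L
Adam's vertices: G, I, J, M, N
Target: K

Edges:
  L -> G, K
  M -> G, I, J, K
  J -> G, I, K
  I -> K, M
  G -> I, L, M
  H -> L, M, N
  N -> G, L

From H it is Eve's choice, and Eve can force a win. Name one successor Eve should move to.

A0 = {K}
A1: add {L} — L (Eve) has L→K.
A2: add {H} — H (Eve) has H→L.
A3 = A2; e.g. G (Adam) can still go to I. Fixed point.
From H, successor L is in the attractor (rank 1); the other successors M, N are not.

L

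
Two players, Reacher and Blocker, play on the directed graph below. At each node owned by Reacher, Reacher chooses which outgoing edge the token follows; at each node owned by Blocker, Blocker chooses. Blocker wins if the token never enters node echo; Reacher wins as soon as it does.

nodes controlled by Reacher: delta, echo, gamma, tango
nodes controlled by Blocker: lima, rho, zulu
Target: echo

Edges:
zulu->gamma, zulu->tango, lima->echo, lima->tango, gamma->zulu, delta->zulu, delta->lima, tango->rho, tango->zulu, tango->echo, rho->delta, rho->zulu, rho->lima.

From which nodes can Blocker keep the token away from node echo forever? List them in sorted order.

gamma, rho, zulu

A0 = {echo}
A1: add {tango} — tango (Reacher) has tango→echo.
A2: add {lima} — lima (Blocker): all of {echo, tango} already in.
A3: add {delta} — delta (Reacher) has delta→lima.
A4 = A3; e.g. gamma (Reacher) has no edge into A3. Fixed point.
Reacher's attractor = {delta, echo, lima, tango}; Blocker avoids the target exactly from the complement.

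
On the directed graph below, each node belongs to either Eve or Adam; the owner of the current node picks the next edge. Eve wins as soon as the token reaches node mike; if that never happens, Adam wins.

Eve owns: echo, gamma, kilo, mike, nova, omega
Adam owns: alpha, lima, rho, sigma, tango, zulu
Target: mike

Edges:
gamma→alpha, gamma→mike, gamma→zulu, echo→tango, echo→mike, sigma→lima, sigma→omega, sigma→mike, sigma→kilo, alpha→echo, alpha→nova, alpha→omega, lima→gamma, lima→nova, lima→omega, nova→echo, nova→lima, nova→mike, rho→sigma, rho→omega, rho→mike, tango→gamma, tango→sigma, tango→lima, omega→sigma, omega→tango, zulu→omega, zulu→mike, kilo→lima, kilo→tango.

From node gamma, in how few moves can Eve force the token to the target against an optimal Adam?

1

A0 = {mike}
A1: add {echo, gamma, nova} — gamma (Eve) has gamma→mike; echo (Eve) has echo→mike; nova (Eve) has nova→mike.
A2 = A1; e.g. sigma (Adam) can still go to lima. Fixed point.
gamma enters the attractor at level 1, so Eve can force the target in 1 move from there.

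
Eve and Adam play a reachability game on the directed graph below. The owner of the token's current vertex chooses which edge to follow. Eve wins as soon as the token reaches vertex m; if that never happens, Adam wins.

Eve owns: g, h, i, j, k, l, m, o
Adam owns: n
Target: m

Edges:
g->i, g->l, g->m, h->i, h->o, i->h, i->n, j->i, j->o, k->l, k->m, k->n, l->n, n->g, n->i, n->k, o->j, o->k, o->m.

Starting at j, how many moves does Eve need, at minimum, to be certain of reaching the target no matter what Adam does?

A0 = {m}
A1: add {g, k, o} — g (Eve) has g→m; k (Eve) has k→m; o (Eve) has o→m.
A2: add {h, j} — h (Eve) has h→o; j (Eve) has j→o.
j enters the attractor at level 2, so Eve can force the target in 2 moves from there.

2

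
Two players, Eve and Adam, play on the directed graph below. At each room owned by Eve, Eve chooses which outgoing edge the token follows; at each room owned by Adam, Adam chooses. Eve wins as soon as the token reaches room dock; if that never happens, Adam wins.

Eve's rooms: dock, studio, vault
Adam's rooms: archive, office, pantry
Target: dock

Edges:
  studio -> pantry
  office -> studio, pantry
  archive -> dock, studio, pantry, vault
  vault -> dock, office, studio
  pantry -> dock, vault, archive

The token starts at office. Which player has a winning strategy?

Adam

A0 = {dock}
A1: add {vault} — vault (Eve) has vault→dock.
A2 = A1; e.g. office (Adam) can still go to studio. Fixed point.
office never enters the attractor, so Adam can avoid the target forever.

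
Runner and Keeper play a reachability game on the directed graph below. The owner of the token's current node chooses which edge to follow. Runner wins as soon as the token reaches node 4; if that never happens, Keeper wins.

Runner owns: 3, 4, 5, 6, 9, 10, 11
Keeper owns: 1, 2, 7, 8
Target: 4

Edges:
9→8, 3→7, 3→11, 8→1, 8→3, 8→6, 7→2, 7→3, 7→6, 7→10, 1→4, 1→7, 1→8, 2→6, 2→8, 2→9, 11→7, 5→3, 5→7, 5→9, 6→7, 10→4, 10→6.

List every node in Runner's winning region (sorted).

A0 = {4}
A1: add {10} — 10 (Runner) has 10→4.
A2 = A1; e.g. 1 (Keeper) can still go to 7. Fixed point.
Runner's winning region = {4, 10}.

4, 10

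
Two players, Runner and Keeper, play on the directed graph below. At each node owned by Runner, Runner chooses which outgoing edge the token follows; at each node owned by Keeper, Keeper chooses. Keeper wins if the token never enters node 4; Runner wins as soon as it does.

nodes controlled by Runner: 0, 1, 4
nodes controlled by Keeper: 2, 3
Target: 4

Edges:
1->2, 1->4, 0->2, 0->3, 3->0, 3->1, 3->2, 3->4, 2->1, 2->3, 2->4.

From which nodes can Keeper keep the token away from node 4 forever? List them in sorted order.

0, 2, 3

A0 = {4}
A1: add {1} — 1 (Runner) has 1→4.
A2 = A1; e.g. 0 (Runner) has no edge into A1. Fixed point.
Runner's attractor = {1, 4}; Keeper avoids the target exactly from the complement.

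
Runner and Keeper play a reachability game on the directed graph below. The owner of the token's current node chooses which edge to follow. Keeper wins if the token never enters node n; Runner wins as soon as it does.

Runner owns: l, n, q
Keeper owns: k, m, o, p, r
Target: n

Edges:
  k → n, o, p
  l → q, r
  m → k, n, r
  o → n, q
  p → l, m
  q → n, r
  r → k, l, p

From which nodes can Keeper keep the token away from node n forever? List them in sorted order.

A0 = {n}
A1: add {q} — q (Runner) has q→n.
A2: add {l, o} — l (Runner) has l→q; o (Keeper): all of {n, q} already in.
A3 = A2; e.g. k (Keeper) can still go to p. Fixed point.
Runner's attractor = {l, n, o, q}; Keeper avoids the target exactly from the complement.

k, m, p, r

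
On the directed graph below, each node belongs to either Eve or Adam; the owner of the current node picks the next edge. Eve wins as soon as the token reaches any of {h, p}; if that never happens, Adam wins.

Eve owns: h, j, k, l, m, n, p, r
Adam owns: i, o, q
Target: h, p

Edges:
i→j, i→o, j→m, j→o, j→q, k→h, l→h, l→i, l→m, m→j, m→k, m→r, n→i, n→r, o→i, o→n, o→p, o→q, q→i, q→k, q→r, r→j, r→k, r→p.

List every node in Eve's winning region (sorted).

h, j, k, l, m, n, p, r

A0 = {h, p}
A1: add {k, l, r} — k (Eve) has k→h; l (Eve) has l→h; r (Eve) has r→p.
A2: add {m, n} — m (Eve) has m→k; n (Eve) has n→r.
A3: add {j} — j (Eve) has j→m.
A4 = A3; e.g. i (Adam) can still go to o. Fixed point.
Eve's winning region = {h, j, k, l, m, n, p, r}.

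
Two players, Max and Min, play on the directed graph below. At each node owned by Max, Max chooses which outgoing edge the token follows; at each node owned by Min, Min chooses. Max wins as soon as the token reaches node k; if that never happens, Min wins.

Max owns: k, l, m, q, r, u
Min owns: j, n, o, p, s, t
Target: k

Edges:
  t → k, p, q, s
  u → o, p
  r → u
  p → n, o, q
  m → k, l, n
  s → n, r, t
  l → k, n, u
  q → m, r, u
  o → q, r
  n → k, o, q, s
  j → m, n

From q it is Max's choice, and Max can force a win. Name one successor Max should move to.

A0 = {k}
A1: add {l, m} — l (Max) has l→k; m (Max) has m→k.
A2: add {q} — q (Max) has q→m.
A3 = A2; e.g. j (Min) can still go to n. Fixed point.
From q, successor m is in the attractor (rank 1); the other successors r, u are not.

m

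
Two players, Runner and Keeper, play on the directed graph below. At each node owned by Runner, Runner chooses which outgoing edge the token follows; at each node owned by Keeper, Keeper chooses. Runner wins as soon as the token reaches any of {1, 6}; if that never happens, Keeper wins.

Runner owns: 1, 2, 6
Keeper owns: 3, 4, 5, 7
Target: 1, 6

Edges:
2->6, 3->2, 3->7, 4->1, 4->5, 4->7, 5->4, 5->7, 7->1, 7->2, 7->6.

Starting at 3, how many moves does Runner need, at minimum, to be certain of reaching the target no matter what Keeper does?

A0 = {1, 6}
A1: add {2} — 2 (Runner) has 2→6.
A2: add {7} — 7 (Keeper): all of {1, 2, 6} already in.
A3: add {3} — 3 (Keeper): all of {2, 7} already in.
A4 = A3; e.g. 4 (Keeper) can still go to 5. Fixed point.
3 enters the attractor at level 3, so Runner can force the target in 3 moves from there.

3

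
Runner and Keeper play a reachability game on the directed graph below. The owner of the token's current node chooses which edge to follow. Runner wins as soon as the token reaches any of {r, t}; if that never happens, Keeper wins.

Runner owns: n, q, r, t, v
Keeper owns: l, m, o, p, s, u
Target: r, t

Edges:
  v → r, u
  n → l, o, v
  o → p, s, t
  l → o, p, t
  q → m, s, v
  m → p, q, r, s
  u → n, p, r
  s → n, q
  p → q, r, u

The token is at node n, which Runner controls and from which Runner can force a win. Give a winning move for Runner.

v

A0 = {r, t}
A1: add {v} — v (Runner) has v→r.
A2: add {n, q} — n (Runner) has n→v; q (Runner) has q→v.
A3: add {s} — s (Keeper): all of {n, q} already in.
A4 = A3; e.g. l (Keeper) can still go to o. Fixed point.
From n, successor v is in the attractor (rank 1); the other successors l, o are not.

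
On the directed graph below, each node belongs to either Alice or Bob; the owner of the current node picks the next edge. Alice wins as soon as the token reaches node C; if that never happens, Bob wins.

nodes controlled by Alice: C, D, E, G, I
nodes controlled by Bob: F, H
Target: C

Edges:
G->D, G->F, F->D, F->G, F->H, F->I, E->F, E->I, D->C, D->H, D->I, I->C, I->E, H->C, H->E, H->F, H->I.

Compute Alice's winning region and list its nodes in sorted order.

A0 = {C}
A1: add {D, I} — D (Alice) has D→C; I (Alice) has I→C.
A2: add {E, G} — E (Alice) has E→I; G (Alice) has G→D.
A3 = A2; e.g. F (Bob) can still go to H. Fixed point.
Alice's winning region = {C, D, E, G, I}.

C, D, E, G, I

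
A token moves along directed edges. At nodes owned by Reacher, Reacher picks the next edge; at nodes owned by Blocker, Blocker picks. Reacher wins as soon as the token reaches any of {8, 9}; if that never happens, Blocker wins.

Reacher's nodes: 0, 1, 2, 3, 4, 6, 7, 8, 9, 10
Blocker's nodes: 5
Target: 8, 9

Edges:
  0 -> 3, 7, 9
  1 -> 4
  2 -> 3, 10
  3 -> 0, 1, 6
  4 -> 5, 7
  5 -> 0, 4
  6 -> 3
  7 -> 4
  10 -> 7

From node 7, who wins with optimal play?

A0 = {8, 9}
A1: add {0} — 0 (Reacher) has 0→9.
A2: add {3} — 3 (Reacher) has 3→0.
A3: add {2, 6} — 2 (Reacher) has 2→3; 6 (Reacher) has 6→3.
A4 = A3; e.g. 1 (Reacher) has no edge into A3. Fixed point.
7 never enters the attractor, so Blocker can avoid the target forever.

Blocker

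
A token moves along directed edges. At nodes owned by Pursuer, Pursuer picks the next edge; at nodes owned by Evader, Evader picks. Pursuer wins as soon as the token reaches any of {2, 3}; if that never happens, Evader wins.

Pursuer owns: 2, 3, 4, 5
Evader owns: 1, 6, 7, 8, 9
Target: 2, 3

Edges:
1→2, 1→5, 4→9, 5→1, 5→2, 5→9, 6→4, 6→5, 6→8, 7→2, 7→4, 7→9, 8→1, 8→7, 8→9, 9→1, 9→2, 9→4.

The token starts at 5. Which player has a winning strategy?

Pursuer

A0 = {2, 3}
A1: add {5} — 5 (Pursuer) has 5→2.
5 ∈ A1, so Pursuer can force the target.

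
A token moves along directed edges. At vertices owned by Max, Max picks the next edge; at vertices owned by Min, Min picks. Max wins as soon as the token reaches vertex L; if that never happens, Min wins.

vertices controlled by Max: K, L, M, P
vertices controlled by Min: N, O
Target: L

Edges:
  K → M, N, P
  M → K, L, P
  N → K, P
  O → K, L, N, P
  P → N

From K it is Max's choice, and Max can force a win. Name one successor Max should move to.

M

A0 = {L}
A1: add {M} — M (Max) has M→L.
A2: add {K} — K (Max) has K→M.
A3 = A2; e.g. N (Min) can still go to P. Fixed point.
From K, successor M is in the attractor (rank 1); the other successors N, P are not.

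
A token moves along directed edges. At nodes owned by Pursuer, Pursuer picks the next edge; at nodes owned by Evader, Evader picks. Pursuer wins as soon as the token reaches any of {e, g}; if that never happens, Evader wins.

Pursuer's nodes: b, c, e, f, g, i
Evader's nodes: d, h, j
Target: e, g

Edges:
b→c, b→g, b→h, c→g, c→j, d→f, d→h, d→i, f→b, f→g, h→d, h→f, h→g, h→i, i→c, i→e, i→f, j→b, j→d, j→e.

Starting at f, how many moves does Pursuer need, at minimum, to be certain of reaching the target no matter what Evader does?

A0 = {e, g}
A1: add {b, c, f, i} — b (Pursuer) has b→g; c (Pursuer) has c→g; f (Pursuer) has f→g; i (Pursuer) has i→e.
A2 = A1; e.g. d (Evader) can still go to h. Fixed point.
f enters the attractor at level 1, so Pursuer can force the target in 1 move from there.

1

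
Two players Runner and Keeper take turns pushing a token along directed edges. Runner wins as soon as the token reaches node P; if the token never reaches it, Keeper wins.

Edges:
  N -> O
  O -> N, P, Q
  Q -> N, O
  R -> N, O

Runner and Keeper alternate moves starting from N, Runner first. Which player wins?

Track states (vertex, player-to-move).
A0 = {(P,Runner), (P,Keeper)}
A1: add {(O,Runner)}.
A2: add {(N,Keeper)}.
A3: add {(Q,Runner), (R,Runner)}.
A4 = A3; e.g. (N,Runner) stays out. (N,Runner) never enters ⇒ Keeper avoids the target.

Keeper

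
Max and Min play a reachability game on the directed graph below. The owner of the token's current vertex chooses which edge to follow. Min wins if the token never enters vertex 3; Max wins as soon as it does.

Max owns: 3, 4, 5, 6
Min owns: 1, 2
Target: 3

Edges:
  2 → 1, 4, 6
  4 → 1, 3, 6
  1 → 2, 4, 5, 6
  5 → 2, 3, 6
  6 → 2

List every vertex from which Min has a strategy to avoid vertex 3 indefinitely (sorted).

1, 2, 6

A0 = {3}
A1: add {4, 5} — 4 (Max) has 4→3; 5 (Max) has 5→3.
A2 = A1; e.g. 1 (Min) can still go to 2. Fixed point.
Max's attractor = {3, 4, 5}; Min avoids the target exactly from the complement.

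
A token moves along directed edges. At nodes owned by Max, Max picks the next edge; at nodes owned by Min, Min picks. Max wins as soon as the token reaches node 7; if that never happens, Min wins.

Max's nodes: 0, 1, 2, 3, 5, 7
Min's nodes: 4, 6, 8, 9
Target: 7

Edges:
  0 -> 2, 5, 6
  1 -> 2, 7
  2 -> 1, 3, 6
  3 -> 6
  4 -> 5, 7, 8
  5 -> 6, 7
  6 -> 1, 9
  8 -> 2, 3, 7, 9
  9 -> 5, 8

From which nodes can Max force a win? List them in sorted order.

0, 1, 2, 5, 7

A0 = {7}
A1: add {1, 5} — 1 (Max) has 1→7; 5 (Max) has 5→7.
A2: add {0, 2} — 0 (Max) has 0→5; 2 (Max) has 2→1.
A3 = A2; e.g. 3 (Max) has no edge into A2. Fixed point.
Max's winning region = {0, 1, 2, 5, 7}.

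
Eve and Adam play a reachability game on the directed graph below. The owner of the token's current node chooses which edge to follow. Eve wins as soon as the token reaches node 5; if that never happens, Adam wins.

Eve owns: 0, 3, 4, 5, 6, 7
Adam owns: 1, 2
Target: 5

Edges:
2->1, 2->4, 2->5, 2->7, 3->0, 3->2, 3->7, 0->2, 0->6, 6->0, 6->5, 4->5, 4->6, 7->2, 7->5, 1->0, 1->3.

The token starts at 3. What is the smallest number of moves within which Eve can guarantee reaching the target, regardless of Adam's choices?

A0 = {5}
A1: add {4, 6, 7} — 4 (Eve) has 4→5; 6 (Eve) has 6→5; 7 (Eve) has 7→5.
A2: add {0, 3} — 0 (Eve) has 0→6; 3 (Eve) has 3→7.
3 enters the attractor at level 2, so Eve can force the target in 2 moves from there.

2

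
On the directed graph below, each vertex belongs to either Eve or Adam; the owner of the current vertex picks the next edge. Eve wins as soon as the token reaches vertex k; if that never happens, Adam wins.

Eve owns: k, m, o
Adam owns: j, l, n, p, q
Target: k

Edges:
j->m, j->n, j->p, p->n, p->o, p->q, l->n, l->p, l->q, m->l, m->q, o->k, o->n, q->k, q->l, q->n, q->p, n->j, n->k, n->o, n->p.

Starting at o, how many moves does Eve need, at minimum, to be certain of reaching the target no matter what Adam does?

A0 = {k}
A1: add {o} — o (Eve) has o→k.
A2 = A1; e.g. j (Adam) can still go to m. Fixed point.
o enters the attractor at level 1, so Eve can force the target in 1 move from there.

1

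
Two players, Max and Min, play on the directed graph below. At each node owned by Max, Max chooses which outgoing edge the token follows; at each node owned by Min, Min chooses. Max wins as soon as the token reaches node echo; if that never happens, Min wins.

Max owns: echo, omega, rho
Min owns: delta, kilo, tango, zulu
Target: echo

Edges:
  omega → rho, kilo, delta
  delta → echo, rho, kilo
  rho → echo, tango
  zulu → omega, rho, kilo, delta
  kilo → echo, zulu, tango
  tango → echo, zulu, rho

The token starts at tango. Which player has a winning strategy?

Min

A0 = {echo}
A1: add {rho} — rho (Max) has rho→echo.
A2: add {omega} — omega (Max) has omega→rho.
A3 = A2; e.g. zulu (Min) can still go to kilo. Fixed point.
tango never enters the attractor, so Min can avoid the target forever.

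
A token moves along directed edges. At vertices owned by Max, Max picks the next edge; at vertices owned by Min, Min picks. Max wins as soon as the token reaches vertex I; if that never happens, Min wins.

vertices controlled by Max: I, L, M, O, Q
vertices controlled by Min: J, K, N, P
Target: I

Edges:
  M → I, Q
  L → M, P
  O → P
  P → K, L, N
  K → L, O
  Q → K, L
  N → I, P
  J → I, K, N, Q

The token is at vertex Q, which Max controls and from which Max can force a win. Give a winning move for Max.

L

A0 = {I}
A1: add {M} — M (Max) has M→I.
A2: add {L} — L (Max) has L→M.
A3: add {Q} — Q (Max) has Q→L.
A4 = A3; e.g. J (Min) can still go to K. Fixed point.
From Q, successor L is in the attractor (rank 2); the other successor K is not.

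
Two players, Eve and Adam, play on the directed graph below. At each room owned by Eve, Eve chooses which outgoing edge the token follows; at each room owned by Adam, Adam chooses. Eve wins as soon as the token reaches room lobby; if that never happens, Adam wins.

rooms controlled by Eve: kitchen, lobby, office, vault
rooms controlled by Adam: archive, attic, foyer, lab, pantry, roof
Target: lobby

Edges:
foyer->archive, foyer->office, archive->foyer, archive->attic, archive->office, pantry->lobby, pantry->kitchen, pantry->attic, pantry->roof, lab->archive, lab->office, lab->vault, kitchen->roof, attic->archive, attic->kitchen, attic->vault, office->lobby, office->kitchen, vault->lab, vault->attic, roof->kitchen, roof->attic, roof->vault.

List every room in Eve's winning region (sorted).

A0 = {lobby}
A1: add {office} — office (Eve) has office→lobby.
A2 = A1; e.g. foyer (Adam) can still go to archive. Fixed point.
Eve's winning region = {lobby, office}.

lobby, office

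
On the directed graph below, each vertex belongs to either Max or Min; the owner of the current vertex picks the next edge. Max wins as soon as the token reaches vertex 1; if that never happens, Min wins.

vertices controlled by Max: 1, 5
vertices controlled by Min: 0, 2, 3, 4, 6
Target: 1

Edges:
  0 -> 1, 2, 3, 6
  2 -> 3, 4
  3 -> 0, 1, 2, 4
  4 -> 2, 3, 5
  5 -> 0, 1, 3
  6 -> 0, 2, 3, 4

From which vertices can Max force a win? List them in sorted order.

1, 5

A0 = {1}
A1: add {5} — 5 (Max) has 5→1.
A2 = A1; e.g. 0 (Min) can still go to 2. Fixed point.
Max's winning region = {1, 5}.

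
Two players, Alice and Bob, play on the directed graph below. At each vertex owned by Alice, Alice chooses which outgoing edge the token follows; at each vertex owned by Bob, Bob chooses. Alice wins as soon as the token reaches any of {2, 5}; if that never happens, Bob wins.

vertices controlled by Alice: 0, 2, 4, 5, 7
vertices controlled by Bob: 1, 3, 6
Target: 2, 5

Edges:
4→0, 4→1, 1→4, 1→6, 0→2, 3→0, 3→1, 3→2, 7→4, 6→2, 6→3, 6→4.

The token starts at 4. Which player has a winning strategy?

Alice

A0 = {2, 5}
A1: add {0} — 0 (Alice) has 0→2.
A2: add {4} — 4 (Alice) has 4→0.
4 ∈ A2, so Alice can force the target.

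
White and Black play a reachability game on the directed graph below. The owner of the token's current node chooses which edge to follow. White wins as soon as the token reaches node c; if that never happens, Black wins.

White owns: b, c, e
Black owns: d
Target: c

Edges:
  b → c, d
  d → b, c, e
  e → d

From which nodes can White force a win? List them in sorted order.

b, c

A0 = {c}
A1: add {b} — b (White) has b→c.
A2 = A1; e.g. d (Black) can still go to e. Fixed point.
White's winning region = {b, c}.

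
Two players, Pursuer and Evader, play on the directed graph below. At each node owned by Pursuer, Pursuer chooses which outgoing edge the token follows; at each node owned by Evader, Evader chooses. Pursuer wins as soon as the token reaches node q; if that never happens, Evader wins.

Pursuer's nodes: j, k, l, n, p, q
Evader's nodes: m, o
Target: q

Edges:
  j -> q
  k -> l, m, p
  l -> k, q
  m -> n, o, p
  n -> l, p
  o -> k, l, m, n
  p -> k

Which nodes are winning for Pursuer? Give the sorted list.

A0 = {q}
A1: add {j, l} — j (Pursuer) has j→q; l (Pursuer) has l→q.
A2: add {k, n} — k (Pursuer) has k→l; n (Pursuer) has n→l.
A3: add {p} — p (Pursuer) has p→k.
A4 = A3; e.g. m (Evader) can still go to o. Fixed point.
Pursuer's winning region = {j, k, l, n, p, q}.

j, k, l, n, p, q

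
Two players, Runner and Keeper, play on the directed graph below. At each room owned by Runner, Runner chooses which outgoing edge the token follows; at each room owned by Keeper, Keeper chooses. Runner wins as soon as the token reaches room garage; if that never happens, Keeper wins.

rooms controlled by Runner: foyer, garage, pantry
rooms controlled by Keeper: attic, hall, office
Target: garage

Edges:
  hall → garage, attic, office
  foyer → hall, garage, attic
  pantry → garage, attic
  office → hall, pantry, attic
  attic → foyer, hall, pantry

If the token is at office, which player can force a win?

A0 = {garage}
A1: add {foyer, pantry} — foyer (Runner) has foyer→garage; pantry (Runner) has pantry→garage.
A2 = A1; e.g. hall (Keeper) can still go to attic. Fixed point.
office never enters the attractor, so Keeper can avoid the target forever.

Keeper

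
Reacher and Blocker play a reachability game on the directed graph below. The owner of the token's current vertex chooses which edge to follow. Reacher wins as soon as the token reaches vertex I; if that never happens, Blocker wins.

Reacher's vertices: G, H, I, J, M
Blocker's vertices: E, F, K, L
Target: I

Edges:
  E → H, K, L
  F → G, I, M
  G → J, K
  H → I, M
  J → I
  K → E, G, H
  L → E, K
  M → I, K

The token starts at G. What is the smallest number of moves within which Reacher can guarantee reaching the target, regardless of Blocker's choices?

2

A0 = {I}
A1: add {H, J, M} — H (Reacher) has H→I; J (Reacher) has J→I; M (Reacher) has M→I.
A2: add {G} — G (Reacher) has G→J.
G enters the attractor at level 2, so Reacher can force the target in 2 moves from there.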